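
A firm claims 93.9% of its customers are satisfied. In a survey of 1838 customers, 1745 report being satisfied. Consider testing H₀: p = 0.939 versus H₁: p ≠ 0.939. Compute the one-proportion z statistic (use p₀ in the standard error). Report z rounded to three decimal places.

z = 1.863

p̂ = 1745/1838 = 0.949402.
SE = √(p₀(1−p₀)/n) = √(0.057279/1838) = 0.005582.
z = (0.949402 − 0.939)/0.005582 = 0.010402/0.005582 = 1.863.
Two-sided p-value ≈ 2·Φ(−1.863) = 0.0624.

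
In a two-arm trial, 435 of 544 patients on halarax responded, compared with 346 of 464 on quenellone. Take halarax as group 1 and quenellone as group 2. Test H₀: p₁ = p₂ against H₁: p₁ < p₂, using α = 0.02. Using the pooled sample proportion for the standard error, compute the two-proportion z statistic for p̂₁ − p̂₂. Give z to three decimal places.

z = 2.044

p̂₁ = 435/544 ≈ 0.7996324, p̂₂ = 346/464 ≈ 0.7456897.
Pooled p̂ = (435+346)/(544+464) = 781/1008 = 0.7748016.
SE = √(p̂(1−p̂)(1/n₁+1/n₂)) = √(0.7748016·0.2251984·0.00399341) = √(0.000696786) = 0.0263967.
z = (0.7996324 − 0.7456897)/0.0263967 = 0.0539427/0.0263967 = 2.044.
p-value = P(Z < 2.044) ≈ 0.9795; since p > α = 0.02, fail to reject H₀.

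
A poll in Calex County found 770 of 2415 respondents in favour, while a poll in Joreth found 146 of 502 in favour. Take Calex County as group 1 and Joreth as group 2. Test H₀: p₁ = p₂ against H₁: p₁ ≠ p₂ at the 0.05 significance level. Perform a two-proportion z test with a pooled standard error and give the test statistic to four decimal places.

z = 1.2301

p̂₁ = 770/2415 ≈ 0.318841, p̂₂ = 146/502 ≈ 0.290837.
Pooled p̂ = (770+146)/(2415+502) = 916/2917 = 0.314021.
SE = √(0.215412 × 0.00240611) = 0.022766.
z = (0.318841 − 0.290837)/0.022766 = 0.028004/0.022766 = 1.2301.
p-value = 2·P(Z > 1.230) ≈ 0.2187, so at α = 0.05 we fail to reject H₀.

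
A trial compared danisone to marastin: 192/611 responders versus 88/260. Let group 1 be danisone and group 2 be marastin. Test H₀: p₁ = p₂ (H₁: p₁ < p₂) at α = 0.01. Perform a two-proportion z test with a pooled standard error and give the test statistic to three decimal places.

p̂₁ = 192/611 = 0.31424, p̂₂ = 88/260 = 0.33846.
Pooled p̂ = (192+88)/(611+260) = 280/871 = 0.32147.
SE = √(0.218127 × 0.00548282) = 0.03458.
z = (0.31424 − 0.33846)/0.03458 = -0.02422/0.03458 = -0.700.
p-value = P(Z < -0.700) ≈ 0.2418. With α = 0.01, fail to reject H₀.

z = -0.700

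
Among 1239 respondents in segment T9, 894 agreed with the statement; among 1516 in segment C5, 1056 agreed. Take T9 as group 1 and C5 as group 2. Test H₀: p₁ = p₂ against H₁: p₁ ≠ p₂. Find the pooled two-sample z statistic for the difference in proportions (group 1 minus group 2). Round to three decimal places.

z = 1.434

p̂₁ = 894/1239 = 0.72155, p̂₂ = 1056/1516 = 0.69657.
Pooled p̂ = (894+1056)/(1239+1516) = 1950/2755 = 0.70780.
SE = √(p̂(1−p̂)(1/n₁+1/n₂)) = √(0.70780·0.29220·0.00146673) = √(0.000303346) = 0.01742.
z = (0.72155 − 0.69657)/0.01742 = 0.02498/0.01742 = 1.434.
p-value = 2·P(Z > 1.434) ≈ 0.1515.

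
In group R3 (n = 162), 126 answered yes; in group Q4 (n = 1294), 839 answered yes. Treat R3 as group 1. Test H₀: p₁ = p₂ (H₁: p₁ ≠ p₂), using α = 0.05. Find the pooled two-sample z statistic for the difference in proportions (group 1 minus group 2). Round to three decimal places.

p̂₁ = 126/162 ≈ 0.77778, p̂₂ = 839/1294 ≈ 0.64838.
Pooled p̂ = (126+839)/(162+1294) = 965/1456 = 0.66277.
SE = √(0.223504 × 0.00694564) = 0.03940.
z = (0.77778 − 0.64838)/0.03940 = 0.12940/0.03940 = 3.284.
p-value = 2·P(Z > 3.284) ≈ 0.0010. With α = 0.05, reject H₀.

z = 3.284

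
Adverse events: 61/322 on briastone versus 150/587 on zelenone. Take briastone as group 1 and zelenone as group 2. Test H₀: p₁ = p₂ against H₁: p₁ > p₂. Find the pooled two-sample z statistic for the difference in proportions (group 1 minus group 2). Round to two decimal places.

z = -2.26

p̂₁ = 61/322 ≈ 0.1894, p̂₂ = 150/587 ≈ 0.2555.
Pooled p̂ = (61+150)/(322+587) = 211/909 = 0.2321.
SE = √(p̂(1−p̂)(1/n₁+1/n₂)) = √(0.2321·0.7679·0.00480917) = √(0.000857196) = 0.0293.
z = (0.1894 − 0.2555)/0.0293 = -0.0661/0.0293 = -2.26.
p-value = P(Z > -2.258) ≈ 0.9880.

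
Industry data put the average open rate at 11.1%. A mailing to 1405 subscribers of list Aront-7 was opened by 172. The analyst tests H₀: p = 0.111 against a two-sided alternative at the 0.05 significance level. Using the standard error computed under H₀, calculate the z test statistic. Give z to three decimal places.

z = 1.363

p̂ = 172/1405 ≈ 0.12242.
SE = √(p₀(1−p₀)/n) = √(0.098679/1405) = 0.00838.
z = (0.12242 − 0.111)/0.00838 = 0.01142/0.00838 = 1.363.
Two-sided p-value ≈ 2·Φ(−1.363) = 0.1730. With α = 0.05, fail to reject H₀.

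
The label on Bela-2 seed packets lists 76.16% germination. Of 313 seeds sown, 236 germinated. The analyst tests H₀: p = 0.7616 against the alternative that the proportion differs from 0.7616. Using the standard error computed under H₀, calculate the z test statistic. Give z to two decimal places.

p̂ = 236/313 = 0.7540.
Standard error under H₀: √(0.7616×0.2384/313) = 0.0241.
z = (0.7540 − 0.7616)/0.0241 = -0.0076/0.0241 = -0.32.

z = -0.32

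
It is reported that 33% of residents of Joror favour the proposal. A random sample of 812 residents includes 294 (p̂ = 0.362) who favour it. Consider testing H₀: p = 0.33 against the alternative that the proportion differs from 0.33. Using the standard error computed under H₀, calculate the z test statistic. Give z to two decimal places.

z = 1.94

p̂ = 294/812 = 0.36207.
SE = √(p₀(1−p₀)/n) = √(0.2211/812) = 0.01650.
z = (0.36207 − 0.33)/0.01650 = 0.03207/0.01650 = 1.94.
Two-sided p-value ≈ 2·Φ(−1.943) = 0.0520.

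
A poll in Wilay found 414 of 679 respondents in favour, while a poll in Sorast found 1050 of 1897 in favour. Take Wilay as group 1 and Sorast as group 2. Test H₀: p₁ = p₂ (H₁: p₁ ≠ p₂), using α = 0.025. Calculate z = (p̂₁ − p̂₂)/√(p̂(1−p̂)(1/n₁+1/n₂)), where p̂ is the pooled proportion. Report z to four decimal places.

p̂₁ = 414/679 = 0.609720, p̂₂ = 1050/1897 = 0.553506.
Pooled p̂ = (414+1050)/(679+1897) = 1464/2576 = 0.568323.
SE = √(0.245332 × 0.0019999) = 0.022150.
z = (0.609720 − 0.553506)/0.022150 = 0.056214/0.022150 = 2.5379.
Two-sided p-value ≈ 2·Φ(−2.538) = 0.0112, so at α = 0.025 we reject H₀.

z = 2.5379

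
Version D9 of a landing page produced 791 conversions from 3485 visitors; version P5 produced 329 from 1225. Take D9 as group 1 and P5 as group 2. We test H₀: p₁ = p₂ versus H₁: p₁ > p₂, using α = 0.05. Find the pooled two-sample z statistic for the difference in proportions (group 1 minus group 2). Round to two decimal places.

p̂₁ = 791/3485 ≈ 0.22697, p̂₂ = 329/1225 ≈ 0.26857.
Pooled p̂ = (791+329)/(3485+1225) = 1120/4710 = 0.23779.
SE = √(0.181247 × 0.00110327) = 0.01414.
z = (0.22697 − 0.26857)/0.01414 = -0.04160/0.01414 = -2.94.
p-value = P(Z > -2.942) ≈ 0.9984. With α = 0.05, fail to reject H₀.

z = -2.94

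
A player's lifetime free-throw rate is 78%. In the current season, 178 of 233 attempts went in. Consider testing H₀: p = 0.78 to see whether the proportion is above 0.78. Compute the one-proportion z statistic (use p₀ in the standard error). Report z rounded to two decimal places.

p̂ = 178/233 ≈ 0.7639.
Under H₀, SE = √(0.78·0.22/233) = √(0.000736481) = 0.0271.
z = (0.7639 − 0.78)/0.0271 = -0.0161/0.0271 = -0.59.
p-value = P(Z > -0.591) ≈ 0.7229.

z = -0.59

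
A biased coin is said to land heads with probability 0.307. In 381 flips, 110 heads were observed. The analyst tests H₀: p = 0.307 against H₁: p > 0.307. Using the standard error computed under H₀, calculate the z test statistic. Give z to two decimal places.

p̂ = 110/381 = 0.28871.
Standard error under H₀: √(0.307×0.693/381) = 0.02363.
z = (0.28871 − 0.307)/0.02363 = -0.01829/0.02363 = -0.77.
p-value = P(Z > -0.774) ≈ 0.7805.

z = -0.77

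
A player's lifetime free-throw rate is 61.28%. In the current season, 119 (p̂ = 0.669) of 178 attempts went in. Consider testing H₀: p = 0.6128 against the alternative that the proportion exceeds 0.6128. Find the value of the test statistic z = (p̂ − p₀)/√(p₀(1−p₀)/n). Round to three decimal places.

p̂ = 119/178 ≈ 0.66854.
Under H₀, SE = √(0.6128·0.3872/178) = √(0.00133301) = 0.03651.
z = (0.66854 − 0.6128)/0.03651 = 0.05574/0.03651 = 1.527.
p-value = P(Z > 1.527) ≈ 0.0634.

z = 1.527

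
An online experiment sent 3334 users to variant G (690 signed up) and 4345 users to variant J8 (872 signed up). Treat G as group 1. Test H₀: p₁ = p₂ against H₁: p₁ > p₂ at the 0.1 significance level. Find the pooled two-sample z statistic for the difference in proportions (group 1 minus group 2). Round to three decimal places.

z = 0.676

p̂₁ = 690/3334 ≈ 0.20696, p̂₂ = 872/4345 ≈ 0.20069.
Pooled p̂ = (690+872)/(3334+4345) = 1562/7679 = 0.20341.
SE = √(0.162036 × 0.00053009) = 0.00927.
z = (0.20696 − 0.20069)/0.00927 = 0.00627/0.00927 = 0.676.
p-value = P(Z > 0.676) ≈ 0.2494, so at α = 0.1 we fail to reject H₀.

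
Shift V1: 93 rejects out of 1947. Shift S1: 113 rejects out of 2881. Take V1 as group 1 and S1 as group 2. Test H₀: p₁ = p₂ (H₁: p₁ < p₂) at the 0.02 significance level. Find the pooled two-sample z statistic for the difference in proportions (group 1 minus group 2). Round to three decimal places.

p̂₁ = 93/1947 = 0.047766, p̂₂ = 113/2881 = 0.039222.
Pooled p̂ = (93+113)/(1947+2881) = 206/4828 = 0.042668.
SE = √(p̂(1−p̂)(1/n₁+1/n₂)) = √(0.042668·0.957332·0.000860712) = √(3.51577e-05) = 0.005929.
z = (0.047766 − 0.039222)/0.005929 = 0.008544/0.005929 = 1.441.
p-value = P(Z < 1.441) ≈ 0.9252, so at α = 0.02 we fail to reject H₀.

z = 1.441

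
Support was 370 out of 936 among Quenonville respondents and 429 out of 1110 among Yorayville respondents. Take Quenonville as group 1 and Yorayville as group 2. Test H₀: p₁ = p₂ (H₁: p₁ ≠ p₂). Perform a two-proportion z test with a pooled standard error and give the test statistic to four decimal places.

z = 0.4071

p̂₁ = 370/936 ≈ 0.395299, p̂₂ = 429/1110 ≈ 0.386486.
Pooled p̂ = (370+429)/(936+1110) = 799/2046 = 0.390518.
SE = √(p̂(1−p̂)(1/n₁+1/n₂)) = √(0.390518·0.609482·0.00196928) = √(0.000468715) = 0.021650.
z = (0.395299 − 0.386486)/0.021650 = 0.008813/0.021650 = 0.4071.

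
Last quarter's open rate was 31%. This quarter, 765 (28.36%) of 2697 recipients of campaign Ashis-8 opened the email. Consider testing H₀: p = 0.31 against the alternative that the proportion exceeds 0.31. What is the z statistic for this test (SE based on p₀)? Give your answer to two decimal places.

z = -2.96

p̂ = 765/2697 ≈ 0.28365.
SE = √(p₀(1−p₀)/n) = √(0.2139/2697) = 0.00891.
z = (0.28365 − 0.31)/0.00891 = -0.02635/0.00891 = -2.96.
p-value = P(Z > -2.959) ≈ 0.9985.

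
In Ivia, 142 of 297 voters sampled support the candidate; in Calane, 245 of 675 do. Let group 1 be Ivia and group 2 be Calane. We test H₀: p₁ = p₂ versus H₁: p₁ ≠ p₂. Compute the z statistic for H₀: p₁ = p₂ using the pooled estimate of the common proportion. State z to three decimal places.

p̂₁ = 142/297 ≈ 0.47811, p̂₂ = 245/675 ≈ 0.36296.
Pooled p̂ = (142+245)/(297+675) = 387/972 = 0.39815.
SE = √(0.239626 × 0.00484848) = 0.03409.
z = (0.47811 − 0.36296)/0.03409 = 0.11515/0.03409 = 3.378.
Two-sided p-value ≈ 2·Φ(−3.378) = 0.0007.

z = 3.378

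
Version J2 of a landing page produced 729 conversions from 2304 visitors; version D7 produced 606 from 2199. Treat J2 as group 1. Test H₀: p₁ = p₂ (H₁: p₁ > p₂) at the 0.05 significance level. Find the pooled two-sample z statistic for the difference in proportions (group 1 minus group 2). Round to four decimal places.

p̂₁ = 729/2304 ≈ 0.316406, p̂₂ = 606/2199 ≈ 0.275580.
Pooled p̂ = (729+606)/(2304+2199) = 1335/4503 = 0.296469.
SE = √(p̂(1−p̂)(1/n₁+1/n₂)) = √(0.296469·0.703531·0.00088878) = √(0.000185377) = 0.013615.
z = (0.316406 − 0.275580)/0.013615 = 0.040826/0.013615 = 2.9986.
p-value = P(Z > 2.999) ≈ 0.0014. With α = 0.05, reject H₀.

z = 2.9986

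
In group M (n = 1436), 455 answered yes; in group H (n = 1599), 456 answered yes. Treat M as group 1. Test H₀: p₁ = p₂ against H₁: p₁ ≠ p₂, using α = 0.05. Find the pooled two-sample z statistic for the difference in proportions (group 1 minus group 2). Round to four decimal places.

p̂₁ = 455/1436 ≈ 0.316852, p̂₂ = 456/1599 ≈ 0.285178.
Pooled p̂ = (455+456)/(1436+1599) = 911/3035 = 0.300165.
SE = √(0.210066 × 0.00132177) = 0.016663.
z = (0.316852 − 0.285178)/0.016663 = 0.031674/0.016663 = 1.9009.
p-value = 2·P(Z > 1.901) ≈ 0.0573. With α = 0.05, fail to reject H₀.

z = 1.9009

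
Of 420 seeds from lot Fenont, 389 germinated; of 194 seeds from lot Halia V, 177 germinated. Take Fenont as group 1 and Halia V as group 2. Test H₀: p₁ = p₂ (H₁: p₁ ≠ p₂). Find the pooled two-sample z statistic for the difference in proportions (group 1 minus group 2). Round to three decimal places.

p̂₁ = 389/420 ≈ 0.92619, p̂₂ = 177/194 ≈ 0.91237.
Pooled p̂ = (389+177)/(420+194) = 566/614 = 0.92182.
SE = √(p̂(1−p̂)(1/n₁+1/n₂)) = √(0.92182·0.07818·0.00753559) = √(0.000543048) = 0.02330.
z = (0.92619 − 0.91237)/0.02330 = 0.01382/0.02330 = 0.593.

z = 0.593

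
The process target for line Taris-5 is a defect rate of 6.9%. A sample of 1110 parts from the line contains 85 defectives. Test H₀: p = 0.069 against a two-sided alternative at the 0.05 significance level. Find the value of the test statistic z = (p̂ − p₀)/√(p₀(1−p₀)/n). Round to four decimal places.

z = 0.9959

p̂ = 85/1110 = 0.07657658.
SE = √(p₀(1−p₀)/n) = √(0.064239/1110) = 0.00760743.
z = (0.07657658 − 0.069)/0.00760743 = 0.00757658/0.00760743 = 0.9959.
Two-sided p-value ≈ 2·Φ(−0.996) = 0.3193. With α = 0.05, fail to reject H₀.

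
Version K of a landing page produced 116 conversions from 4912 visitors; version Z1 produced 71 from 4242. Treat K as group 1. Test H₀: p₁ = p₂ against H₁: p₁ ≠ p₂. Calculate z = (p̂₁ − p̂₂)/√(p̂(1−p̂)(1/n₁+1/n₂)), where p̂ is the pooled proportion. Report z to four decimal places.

p̂₁ = 116/4912 ≈ 0.0236156, p̂₂ = 71/4242 ≈ 0.0167374.
Pooled p̂ = (116+71)/(4912+4242) = 187/9154 = 0.0204282.
SE = √(0.0200109 × 0.000439321) = 0.0029650.
z = (0.0236156 − 0.0167374)/0.0029650 = 0.0068782/0.0029650 = 2.3198.

z = 2.3198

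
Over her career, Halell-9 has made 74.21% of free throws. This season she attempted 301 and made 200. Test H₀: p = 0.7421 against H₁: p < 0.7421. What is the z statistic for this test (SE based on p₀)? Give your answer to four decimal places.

z = -3.0793

p̂ = 200/301 ≈ 0.664452.
Under H₀, SE = √(0.7421·0.2579/301) = √(0.000635839) = 0.025216.
z = (0.664452 − 0.7421)/0.025216 = -0.077648/0.025216 = -3.0793.
p-value = P(Z < -3.079) ≈ 0.0010.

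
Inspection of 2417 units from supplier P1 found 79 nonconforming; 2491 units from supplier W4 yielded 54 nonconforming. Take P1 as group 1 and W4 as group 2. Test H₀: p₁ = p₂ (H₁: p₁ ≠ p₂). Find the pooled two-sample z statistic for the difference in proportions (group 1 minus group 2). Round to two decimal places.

z = 2.37

p̂₁ = 79/2417 = 0.03269, p̂₂ = 54/2491 = 0.02168.
Pooled p̂ = (79+54)/(2417+2491) = 133/4908 = 0.02710.
SE = √(p̂(1−p̂)(1/n₁+1/n₂)) = √(0.02710·0.97290·0.000815181) = √(2.14917e-05) = 0.00464.
z = (0.03269 − 0.02168)/0.00464 = 0.01101/0.00464 = 2.37.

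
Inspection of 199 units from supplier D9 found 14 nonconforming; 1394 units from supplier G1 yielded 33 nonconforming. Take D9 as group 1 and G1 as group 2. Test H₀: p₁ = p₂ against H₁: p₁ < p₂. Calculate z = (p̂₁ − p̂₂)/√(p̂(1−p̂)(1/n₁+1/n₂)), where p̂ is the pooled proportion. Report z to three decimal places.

z = 3.640

p̂₁ = 14/199 ≈ 0.070352, p̂₂ = 33/1394 ≈ 0.023673.
Pooled p̂ = (14+33)/(199+1394) = 47/1593 = 0.029504.
SE = √(p̂(1−p̂)(1/n₁+1/n₂)) = √(0.029504·0.970496·0.00574249) = √(0.000164428) = 0.012823.
z = (0.070352 − 0.023673)/0.012823 = 0.046679/0.012823 = 3.640.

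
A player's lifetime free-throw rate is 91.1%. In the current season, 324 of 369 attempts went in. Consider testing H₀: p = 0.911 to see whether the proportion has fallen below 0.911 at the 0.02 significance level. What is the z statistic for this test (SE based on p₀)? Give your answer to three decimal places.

p̂ = 324/369 ≈ 0.87805.
SE = √(p₀(1−p₀)/n) = √(0.081079/369) = 0.01482.
z = (0.87805 − 0.911)/0.01482 = -0.03295/0.01482 = -2.223.
p-value = P(Z < -2.223) ≈ 0.0131, so at α = 0.02 we reject H₀.

z = -2.223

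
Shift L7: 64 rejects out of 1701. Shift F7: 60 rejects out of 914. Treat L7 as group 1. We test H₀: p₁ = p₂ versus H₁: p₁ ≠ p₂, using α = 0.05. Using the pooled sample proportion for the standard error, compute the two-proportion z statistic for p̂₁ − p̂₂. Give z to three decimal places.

z = -3.215

p̂₁ = 64/1701 ≈ 0.037625, p̂₂ = 60/914 ≈ 0.065646.
Pooled p̂ = (64+60)/(1701+914) = 124/2615 = 0.047419.
SE = √(p̂(1−p̂)(1/n₁+1/n₂)) = √(0.047419·0.952581·0.00168198) = √(7.59754e-05) = 0.008716.
z = (0.037625 − 0.065646)/0.008716 = -0.028021/0.008716 = -3.215.
p-value = 2·P(Z > 3.215) ≈ 0.0013. With α = 0.05, reject H₀.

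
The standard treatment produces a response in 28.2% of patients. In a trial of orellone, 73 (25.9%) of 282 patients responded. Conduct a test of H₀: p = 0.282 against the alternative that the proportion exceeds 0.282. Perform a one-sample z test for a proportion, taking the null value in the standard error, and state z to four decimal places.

z = -0.8634

p̂ = 73/282 ≈ 0.258865.
Under H₀, SE = √(0.282·0.718/282) = √(0.000718) = 0.026796.
z = (0.258865 − 0.282)/0.026796 = -0.023135/0.026796 = -0.8634.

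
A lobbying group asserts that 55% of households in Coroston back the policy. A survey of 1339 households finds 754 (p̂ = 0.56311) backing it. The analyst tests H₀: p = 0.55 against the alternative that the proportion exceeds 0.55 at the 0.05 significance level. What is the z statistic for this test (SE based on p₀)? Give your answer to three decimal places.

z = 0.964

p̂ = 754/1339 = 0.56311.
SE = √(p₀(1−p₀)/n) = √(0.2475/1339) = 0.01360.
z = (0.56311 − 0.55)/0.01360 = 0.01311/0.01360 = 0.964.
p-value = P(Z > 0.964) ≈ 0.1675, so at α = 0.05 we fail to reject H₀.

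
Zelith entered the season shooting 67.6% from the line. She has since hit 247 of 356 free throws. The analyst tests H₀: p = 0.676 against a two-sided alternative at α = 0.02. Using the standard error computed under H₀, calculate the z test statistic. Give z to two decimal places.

z = 0.72

p̂ = 247/356 = 0.6938.
Under H₀, SE = √(0.676·0.324/356) = √(0.000615236) = 0.0248.
z = (0.6938 − 0.676)/0.0248 = 0.0178/0.0248 = 0.72.
Two-sided p-value ≈ 2·Φ(−0.718) = 0.4725, so at α = 0.02 we fail to reject H₀.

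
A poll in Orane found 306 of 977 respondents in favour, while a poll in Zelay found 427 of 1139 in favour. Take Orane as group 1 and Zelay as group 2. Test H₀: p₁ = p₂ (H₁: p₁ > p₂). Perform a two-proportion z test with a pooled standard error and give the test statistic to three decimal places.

z = -2.973

p̂₁ = 306/977 = 0.31320, p̂₂ = 427/1139 = 0.37489.
Pooled p̂ = (306+427)/(977+1139) = 733/2116 = 0.34641.
SE = √(0.22641 × 0.0019015) = 0.02075.
z = (0.31320 − 0.37489)/0.02075 = -0.06169/0.02075 = -2.973.
p-value = P(Z > -2.973) ≈ 0.9985.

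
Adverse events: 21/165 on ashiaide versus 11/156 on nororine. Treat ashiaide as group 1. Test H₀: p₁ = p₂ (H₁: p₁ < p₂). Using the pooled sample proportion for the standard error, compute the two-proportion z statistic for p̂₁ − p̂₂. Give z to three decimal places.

p̂₁ = 21/165 ≈ 0.127273, p̂₂ = 11/156 ≈ 0.070513.
Pooled p̂ = (21+11)/(165+156) = 32/321 = 0.099688.
SE = √(p̂(1−p̂)(1/n₁+1/n₂)) = √(0.099688·0.900312·0.0124709) = √(0.00111927) = 0.033455.
z = (0.127273 − 0.070513)/0.033455 = 0.056760/0.033455 = 1.697.
p-value = P(Z < 1.697) ≈ 0.9551.

z = 1.697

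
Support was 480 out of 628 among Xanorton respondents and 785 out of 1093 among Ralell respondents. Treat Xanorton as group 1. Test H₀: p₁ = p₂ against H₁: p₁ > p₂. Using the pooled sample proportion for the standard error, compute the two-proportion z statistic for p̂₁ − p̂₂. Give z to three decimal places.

p̂₁ = 480/628 = 0.76433, p̂₂ = 785/1093 = 0.71821.
Pooled p̂ = (480+785)/(628+1093) = 1265/1721 = 0.73504.
SE = √(p̂(1−p̂)(1/n₁+1/n₂)) = √(0.73504·0.26496·0.00250727) = √(0.000488309) = 0.02210.
z = (0.76433 − 0.71821)/0.02210 = 0.04612/0.02210 = 2.087.

z = 2.087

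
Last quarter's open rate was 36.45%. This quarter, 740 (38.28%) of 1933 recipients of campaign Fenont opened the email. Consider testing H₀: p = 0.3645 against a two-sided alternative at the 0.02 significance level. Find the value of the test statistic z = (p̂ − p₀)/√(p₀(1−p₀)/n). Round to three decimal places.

p̂ = 740/1933 = 0.382825.
Under H₀, SE = √(0.3645·0.6355/1933) = √(0.000119834) = 0.010947.
z = (0.382825 − 0.3645)/0.010947 = 0.018325/0.010947 = 1.674.
Two-sided p-value ≈ 2·Φ(−1.674) = 0.0941; since p > α = 0.02, fail to reject H₀.

z = 1.674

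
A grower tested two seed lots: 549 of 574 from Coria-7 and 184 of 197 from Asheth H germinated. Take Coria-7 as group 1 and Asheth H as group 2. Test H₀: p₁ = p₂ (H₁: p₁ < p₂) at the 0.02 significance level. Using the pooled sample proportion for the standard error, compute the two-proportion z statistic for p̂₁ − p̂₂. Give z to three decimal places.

p̂₁ = 549/574 ≈ 0.956446, p̂₂ = 184/197 ≈ 0.934010.
Pooled p̂ = (549+184)/(574+197) = 733/771 = 0.950713.
SE = √(0.0468575 × 0.0068183) = 0.017874.
z = (0.956446 − 0.934010)/0.017874 = 0.022436/0.017874 = 1.255.
p-value = P(Z < 1.255) ≈ 0.8953. With α = 0.02, fail to reject H₀.

z = 1.255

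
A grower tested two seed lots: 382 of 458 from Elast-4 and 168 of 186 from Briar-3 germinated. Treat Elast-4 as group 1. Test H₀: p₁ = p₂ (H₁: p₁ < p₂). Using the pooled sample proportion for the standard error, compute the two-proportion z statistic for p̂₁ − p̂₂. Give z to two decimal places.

p̂₁ = 382/458 = 0.8341, p̂₂ = 168/186 = 0.9032.
Pooled p̂ = (382+168)/(458+186) = 550/644 = 0.8540.
SE = √(p̂(1−p̂)(1/n₁+1/n₂)) = √(0.8540·0.1460·0.00755975) = √(0.00094238) = 0.0307.
z = (0.8341 − 0.9032)/0.0307 = -0.0691/0.0307 = -2.25.
p-value = P(Z < -2.253) ≈ 0.0121.

z = -2.25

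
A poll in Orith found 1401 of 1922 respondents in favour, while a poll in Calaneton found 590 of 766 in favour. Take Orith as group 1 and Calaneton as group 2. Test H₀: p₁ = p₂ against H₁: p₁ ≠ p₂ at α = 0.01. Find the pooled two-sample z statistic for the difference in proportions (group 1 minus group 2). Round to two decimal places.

p̂₁ = 1401/1922 = 0.7289, p̂₂ = 590/766 = 0.7702.
Pooled p̂ = (1401+590)/(1922+766) = 1991/2688 = 0.7407.
SE = √(0.192064 × 0.00182577) = 0.0187.
z = (0.7289 − 0.7702)/0.0187 = -0.0413/0.0187 = -2.21.
Two-sided p-value ≈ 2·Φ(−2.206) = 0.0274; since p > α = 0.01, fail to reject H₀.

z = -2.21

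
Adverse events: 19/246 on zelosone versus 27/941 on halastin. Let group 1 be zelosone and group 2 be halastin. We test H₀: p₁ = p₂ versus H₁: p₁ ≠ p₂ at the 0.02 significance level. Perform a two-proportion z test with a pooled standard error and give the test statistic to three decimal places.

z = 3.512

p̂₁ = 19/246 ≈ 0.077236, p̂₂ = 27/941 ≈ 0.028693.
Pooled p̂ = (19+27)/(246+941) = 46/1187 = 0.038753.
SE = √(0.0372514 × 0.00512774) = 0.013821.
z = (0.077236 − 0.028693)/0.013821 = 0.048543/0.013821 = 3.512.
Two-sided p-value ≈ 2·Φ(−3.512) = 0.0004, so at α = 0.02 we reject H₀.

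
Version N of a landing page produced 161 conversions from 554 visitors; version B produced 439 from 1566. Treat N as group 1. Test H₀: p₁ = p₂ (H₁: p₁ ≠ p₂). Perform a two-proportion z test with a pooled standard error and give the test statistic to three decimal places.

z = 0.462

p̂₁ = 161/554 ≈ 0.29061, p̂₂ = 439/1566 ≈ 0.28033.
Pooled p̂ = (161+439)/(554+1566) = 600/2120 = 0.28302.
SE = √(0.202919 × 0.00244362) = 0.02227.
z = (0.29061 − 0.28033)/0.02227 = 0.01028/0.02227 = 0.462.
Two-sided p-value ≈ 2·Φ(−0.462) = 0.6443.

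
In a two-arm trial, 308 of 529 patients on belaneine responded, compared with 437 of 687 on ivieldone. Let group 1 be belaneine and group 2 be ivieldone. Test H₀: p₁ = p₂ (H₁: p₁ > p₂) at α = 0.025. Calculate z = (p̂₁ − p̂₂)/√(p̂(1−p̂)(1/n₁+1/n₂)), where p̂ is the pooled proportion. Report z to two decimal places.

z = -1.91

p̂₁ = 308/529 = 0.5822, p̂₂ = 437/687 = 0.6361.
Pooled p̂ = (308+437)/(529+687) = 745/1216 = 0.6127.
SE = √(p̂(1−p̂)(1/n₁+1/n₂)) = √(0.6127·0.3873·0.00334596) = √(0.00079402) = 0.0282.
z = (0.5822 − 0.6361)/0.0282 = -0.0539/0.0282 = -1.91.
p-value = P(Z > -1.912) ≈ 0.9720; since p > α = 0.025, fail to reject H₀.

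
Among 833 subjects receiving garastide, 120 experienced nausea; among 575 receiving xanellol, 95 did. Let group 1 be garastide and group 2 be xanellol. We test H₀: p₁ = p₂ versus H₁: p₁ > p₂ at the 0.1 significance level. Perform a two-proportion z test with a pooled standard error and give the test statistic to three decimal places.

p̂₁ = 120/833 = 0.14406, p̂₂ = 95/575 = 0.16522.
Pooled p̂ = (120+95)/(833+575) = 215/1408 = 0.15270.
SE = √(0.129382 × 0.00293961) = 0.01950.
z = (0.14406 − 0.16522)/0.01950 = -0.02116/0.01950 = -1.085.
p-value = P(Z > -1.085) ≈ 0.8610; since p > α = 0.1, fail to reject H₀.

z = -1.085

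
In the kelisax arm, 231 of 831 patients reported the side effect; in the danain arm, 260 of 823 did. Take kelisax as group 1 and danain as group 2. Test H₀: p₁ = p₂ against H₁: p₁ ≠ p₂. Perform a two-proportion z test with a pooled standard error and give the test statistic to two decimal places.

z = -1.69

p̂₁ = 231/831 = 0.27798, p̂₂ = 260/823 = 0.31592.
Pooled p̂ = (231+260)/(831+823) = 491/1654 = 0.29686.
SE = √(p̂(1−p̂)(1/n₁+1/n₂)) = √(0.29686·0.70314·0.00241844) = √(0.000504806) = 0.02247.
z = (0.27798 − 0.31592)/0.02247 = -0.03794/0.02247 = -1.69.
p-value = 2·P(Z > 1.689) ≈ 0.0913.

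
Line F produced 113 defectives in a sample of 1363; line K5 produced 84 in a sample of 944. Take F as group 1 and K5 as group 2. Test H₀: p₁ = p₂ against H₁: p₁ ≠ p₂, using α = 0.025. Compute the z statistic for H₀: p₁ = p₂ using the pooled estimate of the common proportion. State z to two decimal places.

z = -0.51

p̂₁ = 113/1363 = 0.08291, p̂₂ = 84/944 = 0.08898.
Pooled p̂ = (113+84)/(1363+944) = 197/2307 = 0.08539.
SE = √(0.0781004 × 0.001793) = 0.01183.
z = (0.08291 − 0.08898)/0.01183 = -0.00607/0.01183 = -0.51.
p-value = 2·P(Z > 0.514) ≈ 0.6075. With α = 0.025, fail to reject H₀.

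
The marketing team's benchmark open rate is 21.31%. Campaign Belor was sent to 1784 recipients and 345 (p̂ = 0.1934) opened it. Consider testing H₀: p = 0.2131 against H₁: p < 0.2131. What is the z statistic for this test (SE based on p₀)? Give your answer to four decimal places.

p̂ = 345/1784 = 0.193386.
SE = √(p₀(1−p₀)/n) = √(0.16769/1784) = 0.009695.
z = (0.193386 − 0.2131)/0.009695 = -0.019714/0.009695 = -2.0334.
p-value = P(Z < -2.033) ≈ 0.0210.

z = -2.0334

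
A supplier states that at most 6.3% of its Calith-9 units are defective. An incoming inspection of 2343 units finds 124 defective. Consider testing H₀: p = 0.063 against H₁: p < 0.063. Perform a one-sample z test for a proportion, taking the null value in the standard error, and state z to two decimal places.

z = -2.01

p̂ = 124/2343 ≈ 0.05292.
Under H₀, SE = √(0.063·0.937/2343) = √(2.51946e-05) = 0.00502.
z = (0.05292 − 0.063)/0.00502 = -0.01008/0.00502 = -2.01.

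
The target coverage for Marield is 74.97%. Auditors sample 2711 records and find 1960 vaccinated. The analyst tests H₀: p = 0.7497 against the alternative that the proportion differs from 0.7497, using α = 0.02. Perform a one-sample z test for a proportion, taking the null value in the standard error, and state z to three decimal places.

z = -3.212

p̂ = 1960/2711 = 0.72298.
Under H₀, SE = √(0.7497·0.2503/2711) = √(6.9218e-05) = 0.00832.
z = (0.72298 − 0.7497)/0.00832 = -0.02672/0.00832 = -3.212.
Two-sided p-value ≈ 2·Φ(−3.212) = 0.0013, so at α = 0.02 we reject H₀.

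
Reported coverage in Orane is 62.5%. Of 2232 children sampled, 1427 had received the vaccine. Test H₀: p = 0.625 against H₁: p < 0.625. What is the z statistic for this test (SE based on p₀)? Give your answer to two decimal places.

z = 1.40

p̂ = 1427/2232 ≈ 0.6393.
Standard error under H₀: √(0.625×0.375/2232) = 0.0102.
z = (0.6393 − 0.625)/0.0102 = 0.0143/0.0102 = 1.40.
p-value = P(Z < 1.399) ≈ 0.9191.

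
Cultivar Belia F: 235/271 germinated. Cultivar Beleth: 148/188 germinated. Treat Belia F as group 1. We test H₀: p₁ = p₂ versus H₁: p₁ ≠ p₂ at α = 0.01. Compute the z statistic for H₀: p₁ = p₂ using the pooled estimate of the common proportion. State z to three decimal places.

z = 2.265

p̂₁ = 235/271 = 0.867159, p̂₂ = 148/188 = 0.787234.
Pooled p̂ = (235+148)/(271+188) = 383/459 = 0.834423.
SE = √(0.138161 × 0.00900919) = 0.035281.
z = (0.867159 − 0.787234)/0.035281 = 0.079925/0.035281 = 2.265.
Two-sided p-value ≈ 2·Φ(−2.265) = 0.0235, so at α = 0.01 we fail to reject H₀.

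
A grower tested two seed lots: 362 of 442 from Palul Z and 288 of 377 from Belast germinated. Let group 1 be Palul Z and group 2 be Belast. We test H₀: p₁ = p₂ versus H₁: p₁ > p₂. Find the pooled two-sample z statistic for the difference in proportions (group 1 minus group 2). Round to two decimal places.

p̂₁ = 362/442 = 0.8190, p̂₂ = 288/377 = 0.7639.
Pooled p̂ = (362+288)/(442+377) = 650/819 = 0.7937.
SE = √(p̂(1−p̂)(1/n₁+1/n₂)) = √(0.7937·0.2063·0.00491496) = √(0.00080492) = 0.0284.
z = (0.8190 − 0.7639)/0.0284 = 0.0551/0.0284 = 1.94.
p-value = P(Z > 1.941) ≈ 0.0261.

z = 1.94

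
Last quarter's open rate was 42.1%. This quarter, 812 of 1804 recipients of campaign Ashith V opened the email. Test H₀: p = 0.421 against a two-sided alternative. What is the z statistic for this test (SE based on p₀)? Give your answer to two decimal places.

z = 2.50

p̂ = 812/1804 ≈ 0.450111.
Standard error under H₀: √(0.421×0.579/1804) = 0.011624.
z = (0.450111 − 0.421)/0.011624 = 0.029111/0.011624 = 2.50.
Two-sided p-value ≈ 2·Φ(−2.504) = 0.0123.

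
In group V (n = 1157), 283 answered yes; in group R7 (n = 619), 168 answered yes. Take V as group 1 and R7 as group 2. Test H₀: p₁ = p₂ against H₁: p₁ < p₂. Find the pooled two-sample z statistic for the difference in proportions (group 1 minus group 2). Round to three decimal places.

z = -1.237

p̂₁ = 283/1157 = 0.24460, p̂₂ = 168/619 = 0.27141.
Pooled p̂ = (283+168)/(1157+619) = 451/1776 = 0.25394.
SE = √(0.189455 × 0.00247981) = 0.02168.
z = (0.24460 − 0.27141)/0.02168 = -0.02681/0.02168 = -1.237.
p-value = P(Z < -1.237) ≈ 0.1081.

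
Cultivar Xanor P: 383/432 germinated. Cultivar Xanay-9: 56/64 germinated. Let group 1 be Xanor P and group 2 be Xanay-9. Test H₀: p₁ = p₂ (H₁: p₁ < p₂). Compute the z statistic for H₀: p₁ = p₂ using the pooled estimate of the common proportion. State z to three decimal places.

p̂₁ = 383/432 ≈ 0.88657, p̂₂ = 56/64 ≈ 0.87500.
Pooled p̂ = (383+56)/(432+64) = 439/496 = 0.88508.
SE = √(p̂(1−p̂)(1/n₁+1/n₂)) = √(0.88508·0.11492·0.0179398) = √(0.00182471) = 0.04272.
z = (0.88657 − 0.87500)/0.04272 = 0.01157/0.04272 = 0.271.

z = 0.271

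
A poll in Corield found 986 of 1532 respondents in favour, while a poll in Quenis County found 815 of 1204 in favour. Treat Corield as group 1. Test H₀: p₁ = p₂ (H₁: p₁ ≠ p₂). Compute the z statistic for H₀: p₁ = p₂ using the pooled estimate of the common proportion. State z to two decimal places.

z = -1.82

p̂₁ = 986/1532 = 0.6436, p̂₂ = 815/1204 = 0.6769.
Pooled p̂ = (986+815)/(1532+1204) = 1801/2736 = 0.6583.
SE = √(0.224954 × 0.00148331) = 0.0183.
z = (0.6436 − 0.6769)/0.0183 = -0.0333/0.0183 = -1.82.
Two-sided p-value ≈ 2·Φ(−1.823) = 0.0682.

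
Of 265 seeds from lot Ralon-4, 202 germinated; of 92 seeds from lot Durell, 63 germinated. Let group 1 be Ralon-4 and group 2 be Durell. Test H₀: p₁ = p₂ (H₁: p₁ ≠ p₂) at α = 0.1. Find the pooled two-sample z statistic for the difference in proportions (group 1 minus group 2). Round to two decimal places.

p̂₁ = 202/265 = 0.76226, p̂₂ = 63/92 = 0.68478.
Pooled p̂ = (202+63)/(265+92) = 265/357 = 0.74230.
SE = √(0.191292 × 0.0146432) = 0.05293.
z = (0.76226 − 0.68478)/0.05293 = 0.07748/0.05293 = 1.46.
p-value = 2·P(Z > 1.464) ≈ 0.1432, so at α = 0.1 we fail to reject H₀.

z = 1.46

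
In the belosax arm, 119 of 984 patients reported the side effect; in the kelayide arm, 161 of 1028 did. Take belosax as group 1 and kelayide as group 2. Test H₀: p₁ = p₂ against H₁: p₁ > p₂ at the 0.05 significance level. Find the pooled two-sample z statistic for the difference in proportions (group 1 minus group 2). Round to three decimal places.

p̂₁ = 119/984 ≈ 0.12093, p̂₂ = 161/1028 ≈ 0.15661.
Pooled p̂ = (119+161)/(984+1028) = 280/2012 = 0.13917.
SE = √(0.119798 × 0.00198902) = 0.01544.
z = (0.12093 − 0.15661)/0.01544 = -0.03568/0.01544 = -2.311.
p-value = P(Z > -2.311) ≈ 0.9896, so at α = 0.05 we fail to reject H₀.

z = -2.311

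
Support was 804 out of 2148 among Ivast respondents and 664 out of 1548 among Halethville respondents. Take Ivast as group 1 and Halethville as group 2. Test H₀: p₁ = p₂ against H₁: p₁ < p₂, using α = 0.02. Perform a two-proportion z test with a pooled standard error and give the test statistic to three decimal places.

z = -3.349

p̂₁ = 804/2148 = 0.374302, p̂₂ = 664/1548 = 0.428941.
Pooled p̂ = (804+664)/(2148+1548) = 1468/3696 = 0.397186.
SE = √(0.239429 × 0.00111154) = 0.016314.
z = (0.374302 − 0.428941)/0.016314 = -0.054639/0.016314 = -3.349.
p-value = P(Z < -3.349) ≈ 0.0004; since p < α = 0.02, reject H₀.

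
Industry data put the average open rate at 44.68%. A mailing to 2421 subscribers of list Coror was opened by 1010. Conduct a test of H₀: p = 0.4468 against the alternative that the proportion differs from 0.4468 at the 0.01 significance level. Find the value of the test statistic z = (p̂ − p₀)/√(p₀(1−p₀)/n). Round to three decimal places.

z = -2.931

p̂ = 1010/2421 ≈ 0.417183.
Under H₀, SE = √(0.4468·0.5532/2421) = √(0.000102094) = 0.010104.
z = (0.417183 − 0.4468)/0.010104 = -0.029617/0.010104 = -2.931.
p-value = 2·P(Z > 2.931) ≈ 0.0034, so at α = 0.01 we reject H₀.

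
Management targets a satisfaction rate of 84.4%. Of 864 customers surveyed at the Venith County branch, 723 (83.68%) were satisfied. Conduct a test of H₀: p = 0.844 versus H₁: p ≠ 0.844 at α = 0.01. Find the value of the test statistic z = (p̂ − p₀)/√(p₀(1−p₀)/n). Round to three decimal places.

p̂ = 723/864 = 0.83681.
Under H₀, SE = √(0.844·0.156/864) = √(0.000152389) = 0.01234.
z = (0.83681 − 0.844)/0.01234 = -0.00719/0.01234 = -0.583.
Two-sided p-value ≈ 2·Φ(−0.583) = 0.5600, so at α = 0.01 we fail to reject H₀.

z = -0.583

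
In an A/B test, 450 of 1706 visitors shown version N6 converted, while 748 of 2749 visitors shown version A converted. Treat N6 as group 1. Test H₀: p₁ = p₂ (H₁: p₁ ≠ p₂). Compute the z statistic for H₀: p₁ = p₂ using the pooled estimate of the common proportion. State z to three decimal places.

z = -0.609

p̂₁ = 450/1706 ≈ 0.26377, p̂₂ = 748/2749 ≈ 0.27210.
Pooled p̂ = (450+748)/(1706+2749) = 1198/4455 = 0.26891.
SE = √(0.196598 × 0.000949935) = 0.01367.
z = (0.26377 − 0.27210)/0.01367 = -0.00833/0.01367 = -0.609.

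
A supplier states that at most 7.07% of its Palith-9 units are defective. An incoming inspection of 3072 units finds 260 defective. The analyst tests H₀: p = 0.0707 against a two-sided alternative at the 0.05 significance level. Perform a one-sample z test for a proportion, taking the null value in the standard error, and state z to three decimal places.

p̂ = 260/3072 = 0.084635.
SE = √(p₀(1−p₀)/n) = √(0.065702/3072) = 0.004625.
z = (0.084635 − 0.0707)/0.004625 = 0.013935/0.004625 = 3.013.
Two-sided p-value ≈ 2·Φ(−3.013) = 0.0026; since p < α = 0.05, reject H₀.

z = 3.013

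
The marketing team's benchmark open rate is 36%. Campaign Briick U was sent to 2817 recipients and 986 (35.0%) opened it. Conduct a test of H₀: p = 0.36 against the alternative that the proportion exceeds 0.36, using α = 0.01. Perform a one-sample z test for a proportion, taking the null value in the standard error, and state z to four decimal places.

p̂ = 986/2817 ≈ 0.3500177.
SE = √(p₀(1−p₀)/n) = √(0.2304/2817) = 0.0090437.
z = (0.3500177 − 0.36)/0.0090437 = -0.0099823/0.0090437 = -1.1038.
p-value = P(Z > -1.104) ≈ 0.8652; since p > α = 0.01, fail to reject H₀.

z = -1.1038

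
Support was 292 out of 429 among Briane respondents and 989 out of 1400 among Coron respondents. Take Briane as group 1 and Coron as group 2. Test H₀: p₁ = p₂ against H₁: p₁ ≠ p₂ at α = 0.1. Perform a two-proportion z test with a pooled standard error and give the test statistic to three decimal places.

z = -1.020

p̂₁ = 292/429 ≈ 0.68065, p̂₂ = 989/1400 ≈ 0.70643.
Pooled p̂ = (292+989)/(429+1400) = 1281/1829 = 0.70038.
SE = √(p̂(1−p̂)(1/n₁+1/n₂)) = √(0.70038·0.29962·0.00304529) = √(0.000639044) = 0.02528.
z = (0.68065 − 0.70643)/0.02528 = -0.02578/0.02528 = -1.020.
p-value = 2·P(Z > 1.020) ≈ 0.3079, so at α = 0.1 we fail to reject H₀.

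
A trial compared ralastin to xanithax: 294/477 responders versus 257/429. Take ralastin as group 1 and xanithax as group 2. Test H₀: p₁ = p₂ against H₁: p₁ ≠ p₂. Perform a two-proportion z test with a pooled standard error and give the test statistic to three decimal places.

z = 0.532

p̂₁ = 294/477 ≈ 0.61635, p̂₂ = 257/429 ≈ 0.59907.
Pooled p̂ = (294+257)/(477+429) = 551/906 = 0.60817.
SE = √(0.2383 × 0.00442744) = 0.03248.
z = (0.61635 − 0.59907)/0.03248 = 0.01728/0.03248 = 0.532.
Two-sided p-value ≈ 2·Φ(−0.532) = 0.5946.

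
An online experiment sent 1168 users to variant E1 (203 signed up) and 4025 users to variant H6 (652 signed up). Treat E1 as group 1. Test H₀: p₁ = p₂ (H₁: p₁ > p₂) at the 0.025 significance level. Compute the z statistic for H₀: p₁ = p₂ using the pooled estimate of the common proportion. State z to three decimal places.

p̂₁ = 203/1168 ≈ 0.17380, p̂₂ = 652/4025 ≈ 0.16199.
Pooled p̂ = (203+652)/(1168+4025) = 855/5193 = 0.16464.
SE = √(0.137537 × 0.00110461) = 0.01233.
z = (0.17380 − 0.16199)/0.01233 = 0.01181/0.01233 = 0.958.
p-value = P(Z > 0.958) ≈ 0.1689. With α = 0.025, fail to reject H₀.

z = 0.958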